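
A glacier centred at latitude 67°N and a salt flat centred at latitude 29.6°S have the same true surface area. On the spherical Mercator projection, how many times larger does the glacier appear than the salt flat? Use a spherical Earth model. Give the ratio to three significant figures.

Mercator areal scale is sec²φ.
At 67°: sec²(67°) = 1/0.3907² = 6.550.
At 29.6°: sec²(29.6°) = 1/0.8695² = 1.323.
Ratio = 6.550/1.323 = cos²(29.6°)/cos²(67°) ≈ 4.95.

4.95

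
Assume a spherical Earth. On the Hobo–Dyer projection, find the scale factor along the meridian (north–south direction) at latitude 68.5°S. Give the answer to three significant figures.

The Hobo–Dyer projection is cylindrical equal-area with φ₀ = 37.5°. A cylindrical equal-area projection with standard parallel φ₀ has meridian scale h = cos φ / cos φ₀ and parallel scale k = cos φ₀ / cos φ (so areas are preserved, h·k = 1).
h = cos 68.5° / cos 37.5° = 0.3665/0.7934 = 0.4620.

0.462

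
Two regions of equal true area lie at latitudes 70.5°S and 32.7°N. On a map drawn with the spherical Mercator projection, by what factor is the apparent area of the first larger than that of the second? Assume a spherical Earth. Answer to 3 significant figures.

Mercator is conformal with k = sec φ, so areal scale = k² = sec²φ.
At 70.5°: sec²(70.5°) = 1/0.3338² = 8.974.
At 32.7°: sec²(32.7°) = 1/0.8415² = 1.412.
Ratio = 8.974/1.412 = cos²(32.7°)/cos²(70.5°) ≈ 6.36.

6.36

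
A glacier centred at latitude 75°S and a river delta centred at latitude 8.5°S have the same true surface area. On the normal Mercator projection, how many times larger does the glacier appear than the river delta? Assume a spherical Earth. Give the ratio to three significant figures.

Mercator areal scale is sec²φ.
At 75°: sec²(75°) = 1/0.2588² = 14.93.
At 8.5°: sec²(8.5°) = 1/0.9890² = 1.022.
Ratio = 14.93/1.022 = cos²(8.5°)/cos²(75°) ≈ 14.6.

14.6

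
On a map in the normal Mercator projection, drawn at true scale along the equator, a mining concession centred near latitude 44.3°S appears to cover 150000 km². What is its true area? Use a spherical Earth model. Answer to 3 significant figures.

The Mercator projection is conformal; its linear scale factor is the same in every direction and equals sec φ = 1/cos φ.
Areal scale = k² = sec²φ = 1/cos²(44.3°) = 1/0.7157² = 1.952.
True area = apparent / (areal scale) = 150000 / 1.952 ≈ 76800 km².

76800 km²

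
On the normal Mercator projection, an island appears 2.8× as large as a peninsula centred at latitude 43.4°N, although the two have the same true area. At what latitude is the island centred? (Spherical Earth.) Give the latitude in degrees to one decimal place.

Mercator areal scale is sec²φ, so apparent-area ratio = sec²φ₁ / sec²φ₂ = cos²φ₂ / cos²φ₁.
cos²φ₂ / cos²φ₁ = 2.8  ⇒  cos φ₁ = cos 43.4° / √2.8 = 0.7266/1.673 = 0.4342.
φ₁ = arccos(0.4342) ≈ 64.3°.

64.3°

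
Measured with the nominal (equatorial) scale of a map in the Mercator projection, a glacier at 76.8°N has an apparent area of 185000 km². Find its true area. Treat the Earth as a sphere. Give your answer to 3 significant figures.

9650 km²

Mercator is conformal, so the point scale is isotropic: h = k = sec φ = 1/cos φ.
Areal scale = k² = sec²φ = 1/cos²(76.8°) = 1/0.2284² = 19.18.
True area = apparent / (areal scale) = 185000 / 19.18 ≈ 9650 km².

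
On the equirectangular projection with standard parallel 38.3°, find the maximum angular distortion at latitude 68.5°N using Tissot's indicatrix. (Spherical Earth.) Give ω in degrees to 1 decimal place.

42.6°

The equidistant cylindrical projection with φ₀ = 38.3° has h = 1 (meridians true) and k = cos φ₀ / cos φ along parallels.
At 68.5°: h = 1.000, k = 2.141; principal scales a = 2.141, b = 1.000.
sin(ω/2) = (a − b)/(a + b) = 1.141/3.141 = 0.3633, so ω = 2 arcsin(0.3633) ≈ 42.6°.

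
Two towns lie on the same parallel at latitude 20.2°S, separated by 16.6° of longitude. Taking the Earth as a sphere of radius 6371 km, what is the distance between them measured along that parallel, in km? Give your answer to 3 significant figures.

Arc length along a parallel = R cos φ · Δλ (with Δλ in radians).
= 6371 × cos 20.2° × (16.6° × π/180) = 6371 × 0.9385 × 0.2897 ≈ 1730 km.

1730 km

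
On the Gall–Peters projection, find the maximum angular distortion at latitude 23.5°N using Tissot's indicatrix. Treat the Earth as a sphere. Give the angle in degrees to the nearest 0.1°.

The Gall–Peters projection is cylindrical equal-area with φ₀ = 45°. For cylindrical equal-area with standard parallel φ₀, h = cos φ / cos φ₀ and k = cos φ₀ / cos φ, so h·k = 1.
At 23.5°: h = 1.297, k = 0.7711; principal scales a = 1.297, b = 0.7711.
sin(ω/2) = (a − b)/(a + b) = 0.5259/2.068 = 0.2543, so ω = 2 arcsin(0.2543) ≈ 29.5°.

29.5°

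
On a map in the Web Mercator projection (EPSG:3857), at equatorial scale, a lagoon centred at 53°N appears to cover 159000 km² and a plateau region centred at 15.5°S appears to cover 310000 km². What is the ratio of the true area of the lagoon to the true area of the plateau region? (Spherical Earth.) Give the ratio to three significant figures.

Mercator's areal exaggeration is sec²φ; hence true area = (apparent area) · cos²φ.
True area of lagoon: 159000 × cos²(53°) = 159000 × 0.3622 = 57590 km².
True area of plateau region: 310000 × cos²(15.5°) = 310000 × 0.9286 = 287900 km².
Ratio = 57590 / 287900 ≈ 0.200.

0.200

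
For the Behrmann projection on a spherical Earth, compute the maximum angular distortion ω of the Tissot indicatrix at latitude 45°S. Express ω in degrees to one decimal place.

23.1°

The Behrmann projection is cylindrical equal-area with φ₀ = 30°. A cylindrical equal-area projection with standard parallel φ₀ has meridian scale h = cos φ / cos φ₀ and parallel scale k = cos φ₀ / cos φ (so areas are preserved, h·k = 1).
At 45°: h = 0.8165, k = 1.225; principal scales a = 1.225, b = 0.8165.
sin(ω/2) = (a − b)/(a + b) = 0.4082/2.041 = 0.2000, so ω = 2 arcsin(0.2000) ≈ 23.1°.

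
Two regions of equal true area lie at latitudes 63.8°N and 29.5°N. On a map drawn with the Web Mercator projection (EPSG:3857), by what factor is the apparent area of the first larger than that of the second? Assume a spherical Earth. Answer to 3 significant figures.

3.89

Mercator is conformal with k = sec φ, so areal scale = k² = sec²φ.
At 63.8°: sec²(63.8°) = 1/0.4415² = 5.130.
At 29.5°: sec²(29.5°) = 1/0.8704² = 1.320.
Ratio = 5.130/1.320 = cos²(29.5°)/cos²(63.8°) ≈ 3.89.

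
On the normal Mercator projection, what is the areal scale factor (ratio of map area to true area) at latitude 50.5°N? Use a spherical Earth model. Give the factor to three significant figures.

2.47

For Mercator, h = k = sec φ (a conformal cylindrical projection has a single point scale, 1/cos φ).
Areal scale = k² = sec²φ = 1/cos²(50.5°) = 1/0.6361² = 2.472.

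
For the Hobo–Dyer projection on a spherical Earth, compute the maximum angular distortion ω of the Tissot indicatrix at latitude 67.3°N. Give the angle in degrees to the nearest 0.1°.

76.2°

The Hobo–Dyer projection is cylindrical equal-area with φ₀ = 37.5°. A cylindrical equal-area projection with standard parallel φ₀ has meridian scale h = cos φ / cos φ₀ and parallel scale k = cos φ₀ / cos φ (so areas are preserved, h·k = 1).
At 67.3°: h = 0.4864, k = 2.056; principal scales a = 2.056, b = 0.4864.
sin(ω/2) = (a − b)/(a + b) = 1.569/2.542 = 0.6173, so ω = 2 arcsin(0.6173) ≈ 76.2°.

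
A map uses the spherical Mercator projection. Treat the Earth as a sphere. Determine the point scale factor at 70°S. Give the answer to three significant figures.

For Mercator, h = k = sec φ (a conformal cylindrical projection has a single point scale, 1/cos φ).
k = 1/cos 70° = 1/0.3420 = 2.924.

2.92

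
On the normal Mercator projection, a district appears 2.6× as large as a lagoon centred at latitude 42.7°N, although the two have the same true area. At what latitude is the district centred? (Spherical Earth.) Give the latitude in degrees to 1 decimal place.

62.9°

For equal true areas on Mercator, apparent areas scale as sec²φ, so the ratio is cos²φ₂ / cos²φ₁.
cos²φ₂ / cos²φ₁ = 2.6  ⇒  cos φ₁ = cos 42.7° / √2.6 = 0.7349/1.612 = 0.4558.
φ₁ = arccos(0.4558) ≈ 62.9°.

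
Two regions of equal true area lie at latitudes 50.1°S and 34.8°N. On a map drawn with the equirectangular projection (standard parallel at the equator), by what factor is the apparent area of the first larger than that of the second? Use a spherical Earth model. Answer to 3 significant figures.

For the equirectangular projection with φ₀ = 0 (plate carrée), h = 1 along meridians and k = sec φ along parallels.
Areal scale at 50.1°: h·k = 1.000 × 1.559 = 1.559.
Areal scale at 34.8°: h·k = 1.000 × 1.218 = 1.218.
Ratio = 1.559/1.218 ≈ 1.28.

1.28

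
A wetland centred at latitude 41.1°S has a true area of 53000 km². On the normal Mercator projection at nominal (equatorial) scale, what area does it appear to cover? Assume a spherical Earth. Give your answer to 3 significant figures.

The Mercator projection is conformal; its linear scale factor is the same in every direction and equals sec φ = 1/cos φ.
Areal scale = k² = sec²φ = 1/cos²(41.1°) = 1/0.7536² = 1.761.
Apparent area = 53000 × 1.761 ≈ 93300 km².

93300 km²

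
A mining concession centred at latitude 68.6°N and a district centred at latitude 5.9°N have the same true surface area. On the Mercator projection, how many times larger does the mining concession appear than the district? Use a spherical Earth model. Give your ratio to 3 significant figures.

7.43

On Mercator, area is exaggerated by sec²φ = 1/cos²φ.
At 68.6°: sec²(68.6°) = 1/0.3649² = 7.511.
At 5.9°: sec²(5.9°) = 1/0.9947² = 1.011.
Ratio = 7.511/1.011 = cos²(5.9°)/cos²(68.6°) ≈ 7.43.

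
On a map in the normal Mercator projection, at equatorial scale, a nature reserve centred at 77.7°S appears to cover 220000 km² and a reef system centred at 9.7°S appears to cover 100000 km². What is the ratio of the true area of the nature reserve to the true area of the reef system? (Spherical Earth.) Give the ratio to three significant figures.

Since Mercator area scale is 1/cos²φ, the true area equals the apparent area multiplied by cos²φ.
True area of nature reserve: 220000 × cos²(77.7°) = 220000 × 0.04538 = 9984 km².
True area of reef system: 100000 × cos²(9.7°) = 100000 × 0.9716 = 97160 km².
Ratio = 9984 / 97160 ≈ 0.103.

0.103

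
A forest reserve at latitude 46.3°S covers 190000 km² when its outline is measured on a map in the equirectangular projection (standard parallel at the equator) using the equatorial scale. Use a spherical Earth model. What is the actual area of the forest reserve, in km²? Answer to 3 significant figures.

In the plate carrée (x = Rλ, y = Rφ), meridians are true-scale (h = 1) and parallels are stretched by k = sec φ.
Areal scale = h·k = 1 × sec φ; at 46.3°, h = 1.000, k = 1.447, so h·k = 1.447.
True area = apparent / (areal scale) = 190000 / 1.447 ≈ 131000 km².

131000 km²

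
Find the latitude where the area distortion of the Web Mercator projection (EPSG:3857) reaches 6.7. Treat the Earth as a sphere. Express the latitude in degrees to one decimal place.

Mercator areal scale is sec²φ.
sec²φ = 6.7  ⇒  cos²φ = 0.1493  ⇒  cos φ = 0.3863.
φ = arccos(0.3863) ≈ 67.3°.

67.3°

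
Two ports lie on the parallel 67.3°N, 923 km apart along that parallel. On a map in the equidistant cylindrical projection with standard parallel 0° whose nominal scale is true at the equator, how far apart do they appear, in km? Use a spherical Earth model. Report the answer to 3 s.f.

For the equirectangular projection with φ₀ = 0 (plate carrée), h = 1 along meridians and k = sec φ along parallels.
Along the parallel, k = sec 67.3° = 1/0.3859 = 2.591.
Map distance = 923 × 2.591 ≈ 2390 km.

2390 km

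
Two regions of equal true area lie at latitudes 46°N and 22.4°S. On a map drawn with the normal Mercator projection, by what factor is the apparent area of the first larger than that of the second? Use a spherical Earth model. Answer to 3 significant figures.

1.77

On Mercator, area is exaggerated by sec²φ = 1/cos²φ.
At 46°: sec²(46°) = 1/0.6947² = 2.072.
At 22.4°: sec²(22.4°) = 1/0.9245² = 1.170.
Ratio = 2.072/1.170 = cos²(22.4°)/cos²(46°) ≈ 1.77.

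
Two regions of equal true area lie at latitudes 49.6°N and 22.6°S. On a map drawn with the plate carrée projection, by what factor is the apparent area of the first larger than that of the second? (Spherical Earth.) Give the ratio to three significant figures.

1.42

In the plate carrée (x = Rλ, y = Rφ), meridians are true-scale (h = 1) and parallels are stretched by k = sec φ.
Areal scale at 49.6°: h·k = 1.000 × 1.543 = 1.543.
Areal scale at 22.6°: h·k = 1.000 × 1.083 = 1.083.
Ratio = 1.543/1.083 ≈ 1.42.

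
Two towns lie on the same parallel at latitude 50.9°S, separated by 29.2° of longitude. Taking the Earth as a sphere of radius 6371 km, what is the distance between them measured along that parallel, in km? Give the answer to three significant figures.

2050 km

Arc length along a parallel = R cos φ · Δλ (with Δλ in radians).
= 6371 × cos 50.9° × (29.2° × π/180) = 6371 × 0.6307 × 0.5096 ≈ 2050 km.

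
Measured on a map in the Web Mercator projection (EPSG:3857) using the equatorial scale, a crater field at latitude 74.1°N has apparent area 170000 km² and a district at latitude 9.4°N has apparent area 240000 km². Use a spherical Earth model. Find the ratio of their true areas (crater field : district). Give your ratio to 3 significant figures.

0.0546

On Mercator the areal scale is sec²φ, so true area = apparent × cos²φ.
True area of crater field: 170000 × cos²(74.1°) = 170000 × 0.07505 = 12760 km².
True area of district: 240000 × cos²(9.4°) = 240000 × 0.9733 = 233600 km².
Ratio = 12760 / 233600 ≈ 0.0546.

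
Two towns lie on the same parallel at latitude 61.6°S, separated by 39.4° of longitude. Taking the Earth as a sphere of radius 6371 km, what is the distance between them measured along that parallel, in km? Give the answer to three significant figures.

2080 km

Arc length along a parallel = R cos φ · Δλ (with Δλ in radians).
= 6371 × cos 61.6° × (39.4° × π/180) = 6371 × 0.4756 × 0.6877 ≈ 2080 km.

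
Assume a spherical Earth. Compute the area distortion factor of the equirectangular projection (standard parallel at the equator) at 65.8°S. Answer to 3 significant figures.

In the plate carrée (x = Rλ, y = Rφ), meridians are true-scale (h = 1) and parallels are stretched by k = sec φ.
Areal scale = h·k = 1 × sec φ; at 65.8°, h = 1.000, k = 2.439, so h·k = 2.439.

2.44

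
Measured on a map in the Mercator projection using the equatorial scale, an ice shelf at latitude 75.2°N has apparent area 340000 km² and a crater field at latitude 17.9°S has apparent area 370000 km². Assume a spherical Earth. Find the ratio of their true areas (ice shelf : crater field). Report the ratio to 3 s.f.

On Mercator the areal scale is sec²φ, so true area = apparent × cos²φ.
True area of ice shelf: 340000 × cos²(75.2°) = 340000 × 0.06525 = 22190 km².
True area of crater field: 370000 × cos²(17.9°) = 370000 × 0.9055 = 335000 km².
Ratio = 22190 / 335000 ≈ 0.0662.

0.0662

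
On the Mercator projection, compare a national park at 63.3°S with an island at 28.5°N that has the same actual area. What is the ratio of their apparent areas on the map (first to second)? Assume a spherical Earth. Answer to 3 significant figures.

Mercator areal scale is sec²φ.
At 63.3°: sec²(63.3°) = 1/0.4493² = 4.953.
At 28.5°: sec²(28.5°) = 1/0.8788² = 1.295.
Ratio = 4.953/1.295 = cos²(28.5°)/cos²(63.3°) ≈ 3.83.

3.83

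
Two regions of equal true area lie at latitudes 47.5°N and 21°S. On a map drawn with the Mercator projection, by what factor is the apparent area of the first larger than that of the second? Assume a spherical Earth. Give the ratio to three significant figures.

Mercator is conformal with k = sec φ, so areal scale = k² = sec²φ.
At 47.5°: sec²(47.5°) = 1/0.6756² = 2.191.
At 21°: sec²(21°) = 1/0.9336² = 1.147.
Ratio = 2.191/1.147 = cos²(21°)/cos²(47.5°) ≈ 1.91.

1.91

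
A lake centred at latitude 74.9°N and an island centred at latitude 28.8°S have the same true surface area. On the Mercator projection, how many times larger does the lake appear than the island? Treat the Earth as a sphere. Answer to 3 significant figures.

On Mercator, area is exaggerated by sec²φ = 1/cos²φ.
At 74.9°: sec²(74.9°) = 1/0.2605² = 14.74.
At 28.8°: sec²(28.8°) = 1/0.8763² = 1.302.
Ratio = 14.74/1.302 = cos²(28.8°)/cos²(74.9°) ≈ 11.3.

11.3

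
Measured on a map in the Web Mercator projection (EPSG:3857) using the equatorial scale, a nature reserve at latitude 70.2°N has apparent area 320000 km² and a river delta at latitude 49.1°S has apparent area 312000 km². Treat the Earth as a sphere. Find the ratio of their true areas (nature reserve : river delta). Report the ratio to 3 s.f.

0.275

On Mercator the areal scale is sec²φ, so true area = apparent × cos²φ.
True area of nature reserve: 320000 × cos²(70.2°) = 320000 × 0.1147 = 36720 km².
True area of river delta: 312000 × cos²(49.1°) = 312000 × 0.4287 = 133700 km².
Ratio = 36720 / 133700 ≈ 0.275.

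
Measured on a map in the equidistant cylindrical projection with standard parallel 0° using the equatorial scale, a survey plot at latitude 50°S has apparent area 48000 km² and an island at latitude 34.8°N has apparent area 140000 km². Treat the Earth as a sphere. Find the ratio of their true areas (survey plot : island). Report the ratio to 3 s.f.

Plate carrée has h = 1 and k = sec φ, giving areal scale sec φ; true area = (apparent area) · cos φ.
True area of survey plot: 48000 × cos(50°) = 48000 × 0.6428 = 30850 km².
True area of island: 140000 × cos(34.8°) = 140000 × 0.8211 = 115000 km².
Ratio = 30850 / 115000 ≈ 0.268.

0.268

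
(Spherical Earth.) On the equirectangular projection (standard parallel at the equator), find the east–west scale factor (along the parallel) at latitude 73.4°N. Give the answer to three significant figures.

Plate carrée maps x = Rλ, y = Rφ. The meridian scale is h = 1 and the parallel scale is k = 1/cos φ = sec φ.
k = 1/cos 73.4° = 1/0.2857 = 3.500.

3.50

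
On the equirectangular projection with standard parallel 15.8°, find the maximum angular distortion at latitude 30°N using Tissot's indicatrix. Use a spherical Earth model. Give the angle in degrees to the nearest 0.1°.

The equidistant cylindrical projection with φ₀ = 15.8° has h = 1 (meridians true) and k = cos φ₀ / cos φ along parallels.
At 30°: h = 1.000, k = 1.111; principal scales a = 1.111, b = 1.000.
sin(ω/2) = (a − b)/(a + b) = 0.1111/2.111 = 0.05261, so ω = 2 arcsin(0.05261) ≈ 6.0°.

6.0°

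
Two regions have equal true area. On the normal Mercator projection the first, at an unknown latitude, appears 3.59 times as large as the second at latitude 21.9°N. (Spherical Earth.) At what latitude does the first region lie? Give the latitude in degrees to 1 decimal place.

On Mercator, (apparent₁)/(apparent₂) = sec²φ₁ / sec²φ₂ when true areas are equal.
cos²φ₂ / cos²φ₁ = 3.59  ⇒  cos φ₁ = cos 21.9° / √3.59 = 0.9278/1.895 = 0.4897.
φ₁ = arccos(0.4897) ≈ 60.7°.

60.7°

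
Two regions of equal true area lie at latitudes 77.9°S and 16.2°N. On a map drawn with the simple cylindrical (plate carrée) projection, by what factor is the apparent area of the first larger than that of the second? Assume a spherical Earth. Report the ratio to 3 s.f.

4.58

In the plate carrée (x = Rλ, y = Rφ), meridians are true-scale (h = 1) and parallels are stretched by k = sec φ.
Areal scale at 77.9°: h·k = 1.000 × 4.771 = 4.771.
Areal scale at 16.2°: h·k = 1.000 × 1.041 = 1.041.
Ratio = 4.771/1.041 ≈ 4.58.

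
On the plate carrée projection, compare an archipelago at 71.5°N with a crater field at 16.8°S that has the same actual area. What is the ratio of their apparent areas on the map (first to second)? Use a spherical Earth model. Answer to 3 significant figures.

Plate carrée maps x = Rλ, y = Rφ. The meridian scale is h = 1 and the parallel scale is k = 1/cos φ = sec φ.
Areal scale at 71.5°: h·k = 1.000 × 3.152 = 3.152.
Areal scale at 16.8°: h·k = 1.000 × 1.045 = 1.045.
Ratio = 3.152/1.045 ≈ 3.02.

3.02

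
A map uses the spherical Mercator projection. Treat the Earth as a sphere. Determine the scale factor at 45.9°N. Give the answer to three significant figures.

For Mercator, h = k = sec φ (a conformal cylindrical projection has a single point scale, 1/cos φ).
k = 1/cos 45.9° = 1/0.6959 = 1.437.

1.44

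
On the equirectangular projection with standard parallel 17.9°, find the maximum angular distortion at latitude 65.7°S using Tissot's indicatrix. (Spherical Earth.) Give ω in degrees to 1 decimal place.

With standard parallel φ₀ = 17.9°, the equirectangular projection gives x = Rλ cos φ₀, y = Rφ, so h = 1 and k = cos 17.9° / cos φ.
At 65.7°: h = 1.000, k = 2.312; principal scales a = 2.312, b = 1.000.
sin(ω/2) = (a − b)/(a + b) = 1.312/3.312 = 0.3962, so ω = 2 arcsin(0.3962) ≈ 46.7°.

46.7°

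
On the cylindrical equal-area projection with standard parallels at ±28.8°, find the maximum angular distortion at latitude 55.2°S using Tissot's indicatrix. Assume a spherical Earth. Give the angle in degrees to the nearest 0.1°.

Cylindrical equal-area (φ₀ = 28.8°): h = cos φ / cos 28.8° along meridians, k = cos 28.8° / cos φ along parallels; h·k = 1.
At 55.2°: h = 0.6513, k = 1.535; principal scales a = 1.535, b = 0.6513.
sin(ω/2) = (a − b)/(a + b) = 0.8842/2.187 = 0.4043, so ω = 2 arcsin(0.4043) ≈ 47.7°.

47.7°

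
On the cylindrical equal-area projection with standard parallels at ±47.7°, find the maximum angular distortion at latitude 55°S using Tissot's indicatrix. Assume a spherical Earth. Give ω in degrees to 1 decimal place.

18.2°

Cylindrical equal-area (φ₀ = 47.7°): h = cos φ / cos 47.7° along meridians, k = cos 47.7° / cos φ along parallels; h·k = 1.
At 55°: h = 0.8523, k = 1.173; principal scales a = 1.173, b = 0.8523.
sin(ω/2) = (a − b)/(a + b) = 0.3211/2.026 = 0.1585, so ω = 2 arcsin(0.1585) ≈ 18.2°.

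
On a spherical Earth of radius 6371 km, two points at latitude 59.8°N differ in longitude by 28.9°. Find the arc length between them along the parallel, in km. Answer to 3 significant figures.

Arc length along a parallel = R cos φ · Δλ (with Δλ in radians).
= 6371 × cos 59.8° × (28.9° × π/180) = 6371 × 0.5030 × 0.5044 ≈ 1620 km.

1620 km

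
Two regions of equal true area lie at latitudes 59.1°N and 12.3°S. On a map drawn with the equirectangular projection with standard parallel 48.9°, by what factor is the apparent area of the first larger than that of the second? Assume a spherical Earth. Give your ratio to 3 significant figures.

1.90

With standard parallel φ₀ = 48.9°, the equirectangular projection gives x = Rλ cos φ₀, y = Rφ, so h = 1 and k = cos 48.9° / cos φ.
Areal scale at 59.1°: h·k = 1.000 × 1.280 = 1.280.
Areal scale at 12.3°: h·k = 1.000 × 0.6728 = 0.6728.
Ratio = 1.280/0.6728 ≈ 1.90.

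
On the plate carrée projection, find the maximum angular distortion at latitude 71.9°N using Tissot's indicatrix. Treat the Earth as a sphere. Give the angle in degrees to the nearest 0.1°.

In the plate carrée (x = Rλ, y = Rφ), meridians are true-scale (h = 1) and parallels are stretched by k = sec φ.
At 71.9°: h = 1.000, k = 3.219; principal scales a = 3.219, b = 1.000.
sin(ω/2) = (a − b)/(a + b) = 2.219/4.219 = 0.5259, so ω = 2 arcsin(0.5259) ≈ 63.5°.

63.5°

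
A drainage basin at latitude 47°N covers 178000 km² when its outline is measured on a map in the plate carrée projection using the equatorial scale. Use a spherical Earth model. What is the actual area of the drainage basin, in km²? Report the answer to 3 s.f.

In the plate carrée (x = Rλ, y = Rφ), meridians are true-scale (h = 1) and parallels are stretched by k = sec φ.
Areal scale = h·k = 1 × sec φ; at 47°, h = 1.000, k = 1.466, so h·k = 1.466.
True area = apparent / (areal scale) = 178000 / 1.466 ≈ 121000 km².

121000 km²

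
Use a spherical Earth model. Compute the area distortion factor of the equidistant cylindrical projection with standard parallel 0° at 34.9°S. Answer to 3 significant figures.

In the plate carrée (x = Rλ, y = Rφ), meridians are true-scale (h = 1) and parallels are stretched by k = sec φ.
Areal scale = h·k = 1 × sec φ; at 34.9°, h = 1.000, k = 1.219, so h·k = 1.219.

1.22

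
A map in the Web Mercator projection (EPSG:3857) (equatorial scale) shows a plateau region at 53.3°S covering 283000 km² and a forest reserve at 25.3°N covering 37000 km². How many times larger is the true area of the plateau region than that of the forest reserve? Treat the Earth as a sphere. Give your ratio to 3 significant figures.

On Mercator the areal scale is sec²φ, so true area = apparent × cos²φ.
True area of plateau region: 283000 × cos²(53.3°) = 283000 × 0.3572 = 101100 km².
True area of forest reserve: 37000 × cos²(25.3°) = 37000 × 0.8174 = 30240 km².
Ratio = 101100 / 30240 ≈ 3.34.

3.34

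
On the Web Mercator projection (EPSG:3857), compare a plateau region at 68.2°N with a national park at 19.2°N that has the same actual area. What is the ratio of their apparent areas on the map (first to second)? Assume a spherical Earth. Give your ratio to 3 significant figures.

On Mercator, area is exaggerated by sec²φ = 1/cos²φ.
At 68.2°: sec²(68.2°) = 1/0.3714² = 7.251.
At 19.2°: sec²(19.2°) = 1/0.9444² = 1.121.
Ratio = 7.251/1.121 = cos²(19.2°)/cos²(68.2°) ≈ 6.47.

6.47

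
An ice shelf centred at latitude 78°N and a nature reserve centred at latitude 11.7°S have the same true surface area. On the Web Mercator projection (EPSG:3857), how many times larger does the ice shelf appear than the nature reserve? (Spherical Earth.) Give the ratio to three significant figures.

Mercator areal scale is sec²φ.
At 78°: sec²(78°) = 1/0.2079² = 23.13.
At 11.7°: sec²(11.7°) = 1/0.9792² = 1.043.
Ratio = 23.13/1.043 = cos²(11.7°)/cos²(78°) ≈ 22.2.

22.2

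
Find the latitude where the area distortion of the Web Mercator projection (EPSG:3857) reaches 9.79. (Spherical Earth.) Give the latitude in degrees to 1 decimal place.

Mercator areal scale is sec²φ.
sec²φ = 9.79  ⇒  cos²φ = 0.1021  ⇒  cos φ = 0.3196.
φ = arccos(0.3196) ≈ 71.4°.

71.4°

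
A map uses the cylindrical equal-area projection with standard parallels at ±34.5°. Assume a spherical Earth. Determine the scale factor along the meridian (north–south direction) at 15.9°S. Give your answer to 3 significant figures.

For cylindrical equal-area with standard parallel φ₀, h = cos φ / cos φ₀ and k = cos φ₀ / cos φ, so h·k = 1.
h = cos 15.9° / cos 34.5° = 0.9617/0.8241 = 1.167.

1.17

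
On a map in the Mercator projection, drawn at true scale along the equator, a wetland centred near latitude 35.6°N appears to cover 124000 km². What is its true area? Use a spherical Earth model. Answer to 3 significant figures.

The Mercator projection is conformal; its linear scale factor is the same in every direction and equals sec φ = 1/cos φ.
Areal scale = k² = sec²φ = 1/cos²(35.6°) = 1/0.8131² = 1.513.
True area = apparent / (areal scale) = 124000 / 1.513 ≈ 82000 km².

82000 km²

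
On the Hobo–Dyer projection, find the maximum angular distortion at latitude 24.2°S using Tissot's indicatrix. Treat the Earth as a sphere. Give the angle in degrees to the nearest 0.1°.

The Hobo–Dyer projection is cylindrical equal-area with φ₀ = 37.5°. For cylindrical equal-area with standard parallel φ₀, h = cos φ / cos φ₀ and k = cos φ₀ / cos φ, so h·k = 1.
At 24.2°: h = 1.150, k = 0.8698; principal scales a = 1.150, b = 0.8698.
sin(ω/2) = (a − b)/(a + b) = 0.2799/2.019 = 0.1386, so ω = 2 arcsin(0.1386) ≈ 15.9°.

15.9°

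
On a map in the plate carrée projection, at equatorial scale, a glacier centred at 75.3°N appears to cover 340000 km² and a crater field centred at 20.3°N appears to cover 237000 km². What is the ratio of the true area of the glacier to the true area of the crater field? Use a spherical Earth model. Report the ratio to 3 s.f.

Plate carrée has h = 1 and k = sec φ, giving areal scale sec φ; true area = (apparent area) · cos φ.
True area of glacier: 340000 × cos(75.3°) = 340000 × 0.2538 = 86280 km².
True area of crater field: 237000 × cos(20.3°) = 237000 × 0.9379 = 222300 km².
Ratio = 86280 / 222300 ≈ 0.388.

0.388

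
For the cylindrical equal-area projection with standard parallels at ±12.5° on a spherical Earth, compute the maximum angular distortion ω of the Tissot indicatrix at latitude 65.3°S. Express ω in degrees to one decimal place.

For cylindrical equal-area with standard parallel φ₀, h = cos φ / cos φ₀ and k = cos φ₀ / cos φ, so h·k = 1.
At 65.3°: h = 0.4280, k = 2.336; principal scales a = 2.336, b = 0.4280.
sin(ω/2) = (a − b)/(a + b) = 1.908/2.764 = 0.6903, so ω = 2 arcsin(0.6903) ≈ 87.3°.

87.3°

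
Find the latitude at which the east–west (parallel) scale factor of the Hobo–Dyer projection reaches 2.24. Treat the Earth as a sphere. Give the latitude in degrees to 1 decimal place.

The Hobo–Dyer projection is cylindrical equal-area with φ₀ = 37.5°. A cylindrical equal-area projection with standard parallel φ₀ has meridian scale h = cos φ / cos φ₀ and parallel scale k = cos φ₀ / cos φ (so areas are preserved, h·k = 1).
k = cos φ₀ / cos φ = 2.24  ⇒  cos φ = cos 37.5° / 2.24 = 0.3542.
φ = arccos(0.3542) ≈ 69.3°.

69.3°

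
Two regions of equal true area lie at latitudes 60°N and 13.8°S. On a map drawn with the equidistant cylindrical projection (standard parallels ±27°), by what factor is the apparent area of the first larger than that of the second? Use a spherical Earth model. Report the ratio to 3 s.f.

1.94

The equidistant cylindrical projection with φ₀ = 27° has h = 1 (meridians true) and k = cos φ₀ / cos φ along parallels.
Areal scale at 60°: h·k = 1.000 × 1.782 = 1.782.
Areal scale at 13.8°: h·k = 1.000 × 0.9175 = 0.9175.
Ratio = 1.782/0.9175 ≈ 1.94.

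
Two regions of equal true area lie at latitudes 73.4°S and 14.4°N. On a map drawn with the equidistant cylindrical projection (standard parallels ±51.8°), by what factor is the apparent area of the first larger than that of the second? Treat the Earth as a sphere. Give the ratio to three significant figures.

3.39

The equidistant cylindrical projection with φ₀ = 51.8° has h = 1 (meridians true) and k = cos φ₀ / cos φ along parallels.
Areal scale at 73.4°: h·k = 1.000 × 2.165 = 2.165.
Areal scale at 14.4°: h·k = 1.000 × 0.6385 = 0.6385.
Ratio = 2.165/0.6385 ≈ 3.39.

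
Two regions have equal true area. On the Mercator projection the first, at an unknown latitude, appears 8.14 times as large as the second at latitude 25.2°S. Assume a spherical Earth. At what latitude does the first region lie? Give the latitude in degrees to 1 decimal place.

71.5°

Mercator areal scale is sec²φ, so apparent-area ratio = sec²φ₁ / sec²φ₂ = cos²φ₂ / cos²φ₁.
cos²φ₂ / cos²φ₁ = 8.14  ⇒  cos φ₁ = cos 25.2° / √8.14 = 0.9048/2.853 = 0.3171.
φ₁ = arccos(0.3171) ≈ 71.5°.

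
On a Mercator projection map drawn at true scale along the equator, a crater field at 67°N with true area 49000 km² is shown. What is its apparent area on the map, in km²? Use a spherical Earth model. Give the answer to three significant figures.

The Mercator projection is conformal; its linear scale factor is the same in every direction and equals sec φ = 1/cos φ.
Areal scale = k² = sec²φ = 1/cos²(67°) = 1/0.3907² = 6.550.
Apparent area = 49000 × 6.550 ≈ 321000 km².

321000 km²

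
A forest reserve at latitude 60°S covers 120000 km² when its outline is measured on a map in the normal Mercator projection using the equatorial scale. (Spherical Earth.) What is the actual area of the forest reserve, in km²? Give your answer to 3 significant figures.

Mercator is conformal, so the point scale is isotropic: h = k = sec φ = 1/cos φ.
Areal scale = k² = sec²φ = 1/cos²(60°) = 1/0.5000² = 4.000.
True area = apparent / (areal scale) = 120000 / 4.000 ≈ 30000 km².

30000 km²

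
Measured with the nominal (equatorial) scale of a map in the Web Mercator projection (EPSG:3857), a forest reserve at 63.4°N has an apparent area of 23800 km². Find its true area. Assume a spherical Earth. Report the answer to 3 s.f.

Mercator is conformal, so the point scale is isotropic: h = k = sec φ = 1/cos φ.
Areal scale = k² = sec²φ = 1/cos²(63.4°) = 1/0.4478² = 4.988.
True area = apparent / (areal scale) = 23800 / 4.988 ≈ 4770 km².

4770 km²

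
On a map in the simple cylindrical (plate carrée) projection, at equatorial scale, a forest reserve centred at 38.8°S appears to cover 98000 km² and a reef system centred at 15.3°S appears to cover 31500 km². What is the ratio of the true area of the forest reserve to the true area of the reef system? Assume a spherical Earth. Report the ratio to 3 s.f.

Plate carrée has h = 1 and k = sec φ, giving areal scale sec φ; true area = (apparent area) · cos φ.
True area of forest reserve: 98000 × cos(38.8°) = 98000 × 0.7793 = 76380 km².
True area of reef system: 31500 × cos(15.3°) = 31500 × 0.9646 = 30380 km².
Ratio = 76380 / 30380 ≈ 2.51.

2.51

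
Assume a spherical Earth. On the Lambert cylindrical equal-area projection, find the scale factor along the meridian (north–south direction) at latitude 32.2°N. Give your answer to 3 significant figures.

0.846

The Lambert cylindrical equal-area projection is the cylindrical equal-area projection with its standard parallel at the equator (φ₀ = 0). Cylindrical equal-area (φ₀ = 0°): h = cos φ / cos 0° along meridians, k = cos 0° / cos φ along parallels; h·k = 1.
h = cos 32.2° / cos 0° = 0.8462/1.000 = 0.8462.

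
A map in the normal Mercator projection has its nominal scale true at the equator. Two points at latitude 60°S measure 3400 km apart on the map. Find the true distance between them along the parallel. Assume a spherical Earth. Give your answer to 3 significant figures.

1700 km

For Mercator, h = k = sec φ (a conformal cylindrical projection has a single point scale, 1/cos φ).
Along the parallel at 60°, map distances are exaggerated by k = sec 60° = 2.000.
True distance = 3400 / 2.000 = 3400 × cos 60° ≈ 1700 km.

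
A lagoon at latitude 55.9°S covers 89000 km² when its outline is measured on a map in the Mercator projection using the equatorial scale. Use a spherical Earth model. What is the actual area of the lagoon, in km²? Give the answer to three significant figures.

For Mercator, h = k = sec φ (a conformal cylindrical projection has a single point scale, 1/cos φ).
Areal scale = k² = sec²φ = 1/cos²(55.9°) = 1/0.5606² = 3.182.
True area = apparent / (areal scale) = 89000 / 3.182 ≈ 28000 km².

28000 km²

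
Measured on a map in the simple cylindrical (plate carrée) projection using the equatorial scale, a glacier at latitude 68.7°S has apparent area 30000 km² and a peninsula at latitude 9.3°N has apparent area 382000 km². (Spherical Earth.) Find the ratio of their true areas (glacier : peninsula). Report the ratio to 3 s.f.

On the plate carrée, areal scale = h·k = 1 × sec φ, so true area = apparent × cos φ.
True area of glacier: 30000 × cos(68.7°) = 30000 × 0.3633 = 10900 km².
True area of peninsula: 382000 × cos(9.3°) = 382000 × 0.9869 = 377000 km².
Ratio = 10900 / 377000 ≈ 0.0289.

0.0289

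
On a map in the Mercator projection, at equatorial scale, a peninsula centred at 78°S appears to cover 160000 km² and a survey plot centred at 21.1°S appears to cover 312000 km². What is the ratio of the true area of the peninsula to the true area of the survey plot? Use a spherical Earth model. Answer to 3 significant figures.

Mercator's areal exaggeration is sec²φ; hence true area = (apparent area) · cos²φ.
True area of peninsula: 160000 × cos²(78°) = 160000 × 0.04323 = 6916 km².
True area of survey plot: 312000 × cos²(21.1°) = 312000 × 0.8704 = 271600 km².
Ratio = 6916 / 271600 ≈ 0.0255.

0.0255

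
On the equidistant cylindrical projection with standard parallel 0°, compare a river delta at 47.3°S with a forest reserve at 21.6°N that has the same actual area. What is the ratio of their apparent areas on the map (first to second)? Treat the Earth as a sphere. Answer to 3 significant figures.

1.37

Plate carrée maps x = Rλ, y = Rφ. The meridian scale is h = 1 and the parallel scale is k = 1/cos φ = sec φ.
Areal scale at 47.3°: h·k = 1.000 × 1.475 = 1.475.
Areal scale at 21.6°: h·k = 1.000 × 1.076 = 1.076.
Ratio = 1.475/1.076 ≈ 1.37.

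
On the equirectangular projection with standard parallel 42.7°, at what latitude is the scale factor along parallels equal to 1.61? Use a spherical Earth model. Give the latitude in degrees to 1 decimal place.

With standard parallel φ₀ = 42.7°, the equirectangular projection gives x = Rλ cos φ₀, y = Rφ, so h = 1 and k = cos 42.7° / cos φ.
k = cos φ₀ / cos φ = 1.61  ⇒  cos φ = cos 42.7° / 1.61 = 0.4565.
φ = arccos(0.4565) ≈ 62.8°.

62.8°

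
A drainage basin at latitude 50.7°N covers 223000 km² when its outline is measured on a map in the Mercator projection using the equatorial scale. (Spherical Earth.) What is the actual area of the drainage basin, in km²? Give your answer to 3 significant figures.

89500 km²

Mercator is conformal, so the point scale is isotropic: h = k = sec φ = 1/cos φ.
Areal scale = k² = sec²φ = 1/cos²(50.7°) = 1/0.6334² = 2.493.
True area = apparent / (areal scale) = 223000 / 2.493 ≈ 89500 km².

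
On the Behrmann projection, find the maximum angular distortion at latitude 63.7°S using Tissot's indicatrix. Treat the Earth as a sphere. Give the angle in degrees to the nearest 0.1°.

Behrmann is a cylindrical equal-area projection with standard parallels at ±30°. Cylindrical equal-area (φ₀ = 30°): h = cos φ / cos 30° along meridians, k = cos 30° / cos φ along parallels; h·k = 1.
At 63.7°: h = 0.5116, k = 1.955; principal scales a = 1.955, b = 0.5116.
sin(ω/2) = (a − b)/(a + b) = 1.443/2.466 = 0.5851, so ω = 2 arcsin(0.5851) ≈ 71.6°.

71.6°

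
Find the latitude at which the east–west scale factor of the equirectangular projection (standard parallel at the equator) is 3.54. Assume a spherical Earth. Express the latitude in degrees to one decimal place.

73.6°

Plate carrée: h = 1, k = sec φ along parallels.
sec φ = 3.54  ⇒  cos φ = 0.2825  ⇒  φ ≈ 73.6°.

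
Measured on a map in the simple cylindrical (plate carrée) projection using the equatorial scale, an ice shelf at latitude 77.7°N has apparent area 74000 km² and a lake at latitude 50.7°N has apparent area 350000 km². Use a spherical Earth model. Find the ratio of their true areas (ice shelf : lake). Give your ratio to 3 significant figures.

0.0711

Plate carrée has h = 1 and k = sec φ, giving areal scale sec φ; true area = (apparent area) · cos φ.
True area of ice shelf: 74000 × cos(77.7°) = 74000 × 0.2130 = 15760 km².
True area of lake: 350000 × cos(50.7°) = 350000 × 0.6334 = 221700 km².
Ratio = 15760 / 221700 ≈ 0.0711.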